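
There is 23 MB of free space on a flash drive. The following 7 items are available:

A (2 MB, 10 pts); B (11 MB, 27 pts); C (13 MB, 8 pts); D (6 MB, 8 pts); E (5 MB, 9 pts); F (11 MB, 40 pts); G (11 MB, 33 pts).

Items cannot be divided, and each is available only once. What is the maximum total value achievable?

Check high-value combinations within 23 MB:
- F+G: size 11+11=22, value 40+33=73
- B+F: size 11+11=22, value 27+40=67
- B+G: size 11+11=22, value 27+33=60
- A+E+F: size 2+5+11=18, value 10+9+40=59
- A+D+F: size 2+6+11=19, value 10+8+40=58
Best: 73 pts.

73 pts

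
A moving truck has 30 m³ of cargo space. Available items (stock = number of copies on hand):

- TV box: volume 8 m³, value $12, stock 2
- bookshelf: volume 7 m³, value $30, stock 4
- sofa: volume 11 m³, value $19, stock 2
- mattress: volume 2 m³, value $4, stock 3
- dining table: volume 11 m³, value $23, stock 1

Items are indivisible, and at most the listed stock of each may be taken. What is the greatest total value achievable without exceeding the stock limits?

$124

Top feasible selections:
- 4×bookshelf + 1×mattress: volume 30, value 124
- 4×bookshelf: volume 28, value 120
- 3×bookshelf + 3×mattress: volume 27, value 102
Best: $124.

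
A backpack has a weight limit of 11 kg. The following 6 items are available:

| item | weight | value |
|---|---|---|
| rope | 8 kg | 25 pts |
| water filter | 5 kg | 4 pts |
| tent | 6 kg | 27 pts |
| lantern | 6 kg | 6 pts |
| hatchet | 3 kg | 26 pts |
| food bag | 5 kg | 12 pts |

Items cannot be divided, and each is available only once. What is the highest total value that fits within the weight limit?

Check high-value combinations within 11 kg:
- tent+hatchet: weight 6+3=9, value 27+26=53
- rope+hatchet: weight 8+3=11, value 25+26=51
- tent+food bag: weight 6+5=11, value 27+12=39
Best: 53 pts.

53 pts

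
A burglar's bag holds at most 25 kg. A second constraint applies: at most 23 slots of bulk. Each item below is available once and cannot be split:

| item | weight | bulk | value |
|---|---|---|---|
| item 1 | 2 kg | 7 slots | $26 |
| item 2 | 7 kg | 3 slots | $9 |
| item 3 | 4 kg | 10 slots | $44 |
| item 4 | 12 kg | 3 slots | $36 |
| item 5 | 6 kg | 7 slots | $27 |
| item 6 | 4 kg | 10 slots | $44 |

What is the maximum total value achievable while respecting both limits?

$124

Feasible sets respecting both limits:
- item 3+item 4+item 6: weight 20, bulk 23, value 124
- item 1+item 2+item 3+item 4: weight 25, bulk 23, value 115
- item 1+item 2+item 4+item 6: weight 25, bulk 23, value 115
Best: $124.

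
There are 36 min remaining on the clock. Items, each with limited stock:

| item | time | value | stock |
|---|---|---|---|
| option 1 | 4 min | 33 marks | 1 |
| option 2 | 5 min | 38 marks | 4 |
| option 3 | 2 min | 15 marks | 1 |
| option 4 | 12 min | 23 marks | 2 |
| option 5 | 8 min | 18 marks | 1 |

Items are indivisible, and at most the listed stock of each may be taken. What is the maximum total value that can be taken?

218 marks

Best selections within time 36 and stock limits:
- 1×option 1 + 4×option 2 + 1×option 3 + 1×option 5: time 34, value 218
- 1×option 1 + 4×option 2 + 1×option 4: time 36, value 208
- 1×option 1 + 4×option 2 + 1×option 5: time 32, value 203
Best: 218 marks.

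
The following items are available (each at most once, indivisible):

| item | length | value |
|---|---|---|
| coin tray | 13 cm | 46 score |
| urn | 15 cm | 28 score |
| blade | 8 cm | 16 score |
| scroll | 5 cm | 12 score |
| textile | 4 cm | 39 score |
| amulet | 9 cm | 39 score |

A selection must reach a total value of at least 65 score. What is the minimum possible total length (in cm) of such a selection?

Subsets with value ≥ 65, sorted by total length:
- textile+amulet: length 13, value 78
- coin tray+textile: length 17, value 85
Minimum length: 13 cm.

13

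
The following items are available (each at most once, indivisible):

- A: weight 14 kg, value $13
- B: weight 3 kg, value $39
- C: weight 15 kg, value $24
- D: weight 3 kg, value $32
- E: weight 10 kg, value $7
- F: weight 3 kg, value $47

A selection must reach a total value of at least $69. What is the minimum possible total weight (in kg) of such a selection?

Subsets with value ≥ 69, sorted by total weight:
- B+F: weight 6, value 86
- D+F: weight 6, value 79
- B+D: weight 6, value 71
Minimum weight: 6 kg.

6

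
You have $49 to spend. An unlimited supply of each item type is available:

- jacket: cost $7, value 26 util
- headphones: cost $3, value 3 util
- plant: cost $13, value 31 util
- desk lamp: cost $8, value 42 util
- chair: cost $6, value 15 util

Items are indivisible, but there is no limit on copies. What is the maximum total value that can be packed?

252 util

Best value-per-unit is desk lamp at 42/8, and filling with it alone uses cost 6×8=48. No mix of the others beats 6×42 = 252.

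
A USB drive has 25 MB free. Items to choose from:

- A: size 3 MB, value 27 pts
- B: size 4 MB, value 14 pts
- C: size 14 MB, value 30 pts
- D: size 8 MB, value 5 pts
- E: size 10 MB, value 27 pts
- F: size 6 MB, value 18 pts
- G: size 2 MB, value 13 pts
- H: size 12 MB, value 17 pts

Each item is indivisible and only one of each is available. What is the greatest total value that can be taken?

99 pts

Check high-value combinations within 25 MB:
- A+B+E+F+G: size 3+4+10+6+2=25, value 27+14+27+18+13=99
- A+C+F+G: size 3+14+6+2=25, value 27+30+18+13=88
- A+B+E+F: size 3+4+10+6=23, value 27+14+27+18=86
- A+E+F+G: size 3+10+6+2=21, value 27+27+18+13=85
Best: 99 pts.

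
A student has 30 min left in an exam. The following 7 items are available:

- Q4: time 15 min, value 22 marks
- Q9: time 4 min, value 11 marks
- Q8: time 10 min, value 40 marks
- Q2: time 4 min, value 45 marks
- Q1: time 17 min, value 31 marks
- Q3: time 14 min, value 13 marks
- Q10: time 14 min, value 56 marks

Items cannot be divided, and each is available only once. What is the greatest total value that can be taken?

141 marks

Check high-value combinations within 30 min:
- Q8+Q2+Q10: time 10+4+14=28, value 40+45+56=141
- Q9+Q2+Q10: time 4+4+14=22, value 11+45+56=112
- Q9+Q8+Q10: time 4+10+14=28, value 11+40+56=107
- Q4+Q8+Q2: time 15+10+4=29, value 22+40+45=107
Best: 141 marks.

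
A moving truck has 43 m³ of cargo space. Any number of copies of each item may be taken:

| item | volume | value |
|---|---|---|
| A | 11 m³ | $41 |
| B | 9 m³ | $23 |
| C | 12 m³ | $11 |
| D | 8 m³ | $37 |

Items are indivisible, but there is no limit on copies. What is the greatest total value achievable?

Best value-per-unit is D at 37/8; filling with it alone gives 5×37 = 185.
Optimal mix: 1×A + 4×D → volume 43, value 189.

$189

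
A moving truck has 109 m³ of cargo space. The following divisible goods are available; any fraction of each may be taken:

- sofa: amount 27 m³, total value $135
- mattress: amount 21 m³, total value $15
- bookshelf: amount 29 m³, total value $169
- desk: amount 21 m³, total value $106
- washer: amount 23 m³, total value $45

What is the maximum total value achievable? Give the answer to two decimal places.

Take in order of value per unit:
- bookshelf (169/29 per unit): all 29 → value 169, running total 169.00
- desk (106/21 per unit): all 21 → value 106, running total 275.00
- sofa (135/27 per unit): all 27 → value 135, running total 410.00
- washer (45/23 per unit): all 23 → value 45, running total 455.00
- mattress (15/21 per unit): 9 of 21 → value 9×15/21 = 6.4286, running total 461.43
Total 461.43.

461.43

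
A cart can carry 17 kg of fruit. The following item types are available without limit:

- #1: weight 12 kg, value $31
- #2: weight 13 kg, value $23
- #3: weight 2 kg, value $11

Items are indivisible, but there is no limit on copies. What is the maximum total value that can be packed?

$88

Best value-per-unit is #3 at 11/2, and filling with it alone uses weight 8×2=16. No mix of the others beats 8×11 = 88.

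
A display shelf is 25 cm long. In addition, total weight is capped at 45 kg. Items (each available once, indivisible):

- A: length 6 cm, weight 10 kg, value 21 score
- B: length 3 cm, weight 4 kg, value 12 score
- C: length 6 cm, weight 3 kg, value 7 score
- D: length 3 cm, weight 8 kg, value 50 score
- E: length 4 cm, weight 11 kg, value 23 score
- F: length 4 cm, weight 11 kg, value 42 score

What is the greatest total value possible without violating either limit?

148 score

Feasible sets respecting both limits:
- A+B+D+E+F: length 20, weight 44, value 148
- A+C+D+E+F: length 23, weight 43, value 143
- A+D+E+F: length 17, weight 40, value 136
- B+C+D+E+F: length 20, weight 37, value 134
Best: 148 score.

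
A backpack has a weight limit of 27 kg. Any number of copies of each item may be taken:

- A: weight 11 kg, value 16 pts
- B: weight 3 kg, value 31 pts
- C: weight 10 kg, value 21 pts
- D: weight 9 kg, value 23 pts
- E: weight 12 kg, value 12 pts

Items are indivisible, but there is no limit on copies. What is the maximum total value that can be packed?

Best value-per-unit is B at 31/3, and filling with it alone uses weight 9×3=27. No mix of the others beats 9×31 = 279.

279 pts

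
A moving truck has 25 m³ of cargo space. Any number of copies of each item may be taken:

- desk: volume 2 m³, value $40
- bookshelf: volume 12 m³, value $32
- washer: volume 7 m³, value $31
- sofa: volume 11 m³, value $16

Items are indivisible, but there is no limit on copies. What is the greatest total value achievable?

$480

Best value-per-unit is desk at 40/2, and filling with it alone uses volume 12×2=24. No mix of the others beats 12×40 = 480.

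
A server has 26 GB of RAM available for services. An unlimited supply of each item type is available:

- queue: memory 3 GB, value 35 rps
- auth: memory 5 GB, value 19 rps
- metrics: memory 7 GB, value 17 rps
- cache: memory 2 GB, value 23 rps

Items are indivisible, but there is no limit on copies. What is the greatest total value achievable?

Best value-per-unit is queue at 35/3; filling with it alone gives 8×35 = 280.
Optimal mix: 8×queue + 1×cache → memory 26, value 303.

303 rps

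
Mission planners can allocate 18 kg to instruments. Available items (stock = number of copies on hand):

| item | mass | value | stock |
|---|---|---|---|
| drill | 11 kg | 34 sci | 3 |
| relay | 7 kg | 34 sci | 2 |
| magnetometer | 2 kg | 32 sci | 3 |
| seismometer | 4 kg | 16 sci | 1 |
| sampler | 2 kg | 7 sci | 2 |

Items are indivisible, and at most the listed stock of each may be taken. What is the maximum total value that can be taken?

Top feasible selections:
- 1×relay + 3×magnetometer + 1×seismometer: mass 17, value 146
- 1×relay + 3×magnetometer + 2×sampler: mass 17, value 144
Best: 146 sci.

146 sci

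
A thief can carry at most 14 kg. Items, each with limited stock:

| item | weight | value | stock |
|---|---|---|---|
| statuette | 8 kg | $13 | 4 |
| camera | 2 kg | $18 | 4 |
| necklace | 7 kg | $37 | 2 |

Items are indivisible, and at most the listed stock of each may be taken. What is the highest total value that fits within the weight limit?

$91

Best selections within weight 14 and stock limits:
- 3×camera + 1×necklace: weight 13, value 91
- 2×necklace: weight 14, value 74
- 2×camera + 1×necklace: weight 11, value 73
- 4×camera: weight 8, value 72
Best: $91.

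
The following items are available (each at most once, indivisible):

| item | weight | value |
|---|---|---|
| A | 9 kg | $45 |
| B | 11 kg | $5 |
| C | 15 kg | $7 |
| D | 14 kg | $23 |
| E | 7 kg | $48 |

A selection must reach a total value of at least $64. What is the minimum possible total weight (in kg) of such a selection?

Subsets with value ≥ 64, sorted by total weight:
- A+E: weight 16, value 93
- D+E: weight 21, value 71
Minimum weight: 16 kg.

16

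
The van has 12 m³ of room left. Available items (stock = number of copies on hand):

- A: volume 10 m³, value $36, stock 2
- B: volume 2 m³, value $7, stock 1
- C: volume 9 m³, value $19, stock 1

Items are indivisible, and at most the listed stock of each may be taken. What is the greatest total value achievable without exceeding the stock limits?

$43

Best selections within volume 12 and stock limits:
- 1×A + 1×B: volume 12, value 43
- 1×A: volume 10, value 36
- 1×B + 1×C: volume 11, value 26
- 1×C: volume 9, value 19
Best: $43.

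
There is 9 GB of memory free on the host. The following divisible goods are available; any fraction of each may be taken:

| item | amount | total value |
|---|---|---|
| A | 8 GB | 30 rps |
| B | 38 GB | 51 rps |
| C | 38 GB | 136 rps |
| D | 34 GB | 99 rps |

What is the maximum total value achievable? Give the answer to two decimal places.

33.58

Take in order of value per unit:
- A (30/8 per unit): all 8 → value 30, running total 30.00
- C (136/38 per unit): 1 of 38 → value 1×136/38 = 3.5789, running total 33.58
Total 33.58.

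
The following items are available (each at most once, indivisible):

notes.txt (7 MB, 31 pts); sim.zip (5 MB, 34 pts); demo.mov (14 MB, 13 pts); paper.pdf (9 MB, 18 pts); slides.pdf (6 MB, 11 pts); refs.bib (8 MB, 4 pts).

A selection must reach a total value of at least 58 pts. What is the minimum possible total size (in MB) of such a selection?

12

Subsets with value ≥ 58, sorted by total size:
- notes.txt+sim.zip: size 12, value 65
- notes.txt+sim.zip+slides.pdf: size 18, value 76
Minimum size: 12 MB.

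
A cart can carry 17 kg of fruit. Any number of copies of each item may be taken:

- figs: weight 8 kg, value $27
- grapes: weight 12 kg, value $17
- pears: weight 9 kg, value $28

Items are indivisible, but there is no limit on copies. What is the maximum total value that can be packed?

$55

Best value-per-unit is figs at 27/8; filling with it alone gives 2×27 = 54.
Optimal mix: 1×figs + 1×pears → weight 17, value 55.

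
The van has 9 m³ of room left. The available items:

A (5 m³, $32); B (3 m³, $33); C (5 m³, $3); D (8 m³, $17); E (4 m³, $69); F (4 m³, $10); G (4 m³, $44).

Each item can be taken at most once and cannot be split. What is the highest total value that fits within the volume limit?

$113

Check high-value combinations within 9 m³:
- E+G: volume 4+4=8, value 69+44=113
- B+E: volume 3+4=7, value 33+69=102
- A+E: volume 5+4=9, value 32+69=101
- E+F: volume 4+4=8, value 69+10=79
- B+G: volume 3+4=7, value 33+44=77
Best: $113.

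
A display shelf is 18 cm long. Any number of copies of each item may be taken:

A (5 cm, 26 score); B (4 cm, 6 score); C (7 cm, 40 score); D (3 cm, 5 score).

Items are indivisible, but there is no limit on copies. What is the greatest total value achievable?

Best value-per-unit is C at 40/7; filling with it alone gives 2×40 = 80.
Optimal mix: 2×A + 1×C → length 17, value 92.

92 score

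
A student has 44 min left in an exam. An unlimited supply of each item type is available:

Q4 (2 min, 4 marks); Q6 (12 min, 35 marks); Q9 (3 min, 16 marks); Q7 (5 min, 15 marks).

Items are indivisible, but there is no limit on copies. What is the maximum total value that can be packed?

228 marks

Best value-per-unit is Q9 at 16/3; filling with it alone gives 14×16 = 224.
Optimal mix: 1×Q4 + 14×Q9 → time 44, value 228.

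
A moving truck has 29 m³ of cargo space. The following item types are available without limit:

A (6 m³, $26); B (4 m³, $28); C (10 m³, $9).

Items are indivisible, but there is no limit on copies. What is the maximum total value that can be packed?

$196

Best value-per-unit is B at 28/4, and filling with it alone uses volume 7×4=28. No mix of the others beats 7×28 = 196.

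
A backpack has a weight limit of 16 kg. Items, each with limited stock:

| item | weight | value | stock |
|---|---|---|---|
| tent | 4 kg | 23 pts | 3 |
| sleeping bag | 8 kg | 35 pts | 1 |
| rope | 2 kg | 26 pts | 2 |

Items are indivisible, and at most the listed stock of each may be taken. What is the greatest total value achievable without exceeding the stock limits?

Best selections within weight 16 and stock limits:
- 3×tent + 2×rope: weight 16, value 121
- 1×tent + 1×sleeping bag + 2×rope: weight 16, value 110
- 2×tent + 2×rope: weight 12, value 98
Best: 121 pts.

121 pts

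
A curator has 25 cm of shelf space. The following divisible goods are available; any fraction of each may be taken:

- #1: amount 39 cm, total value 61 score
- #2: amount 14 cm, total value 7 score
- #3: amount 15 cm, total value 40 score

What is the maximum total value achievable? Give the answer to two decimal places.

55.64

Take in order of value per unit:
- #3 (40/15 per unit): all 15 → value 40, running total 40.00
- #1 (61/39 per unit): 10 of 39 → value 10×61/39 = 15.6410, running total 55.64
Total 55.64.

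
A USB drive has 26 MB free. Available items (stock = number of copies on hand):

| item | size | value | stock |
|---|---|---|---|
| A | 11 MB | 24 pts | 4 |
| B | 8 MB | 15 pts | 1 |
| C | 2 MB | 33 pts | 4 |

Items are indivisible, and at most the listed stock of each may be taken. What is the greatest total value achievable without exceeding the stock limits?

156 pts

Top feasible selections:
- 1×A + 4×C: size 19, value 156
- 1×B + 4×C: size 16, value 147
- 1×A + 1×B + 3×C: size 25, value 138
- 4×C: size 8, value 132
Best: 156 pts.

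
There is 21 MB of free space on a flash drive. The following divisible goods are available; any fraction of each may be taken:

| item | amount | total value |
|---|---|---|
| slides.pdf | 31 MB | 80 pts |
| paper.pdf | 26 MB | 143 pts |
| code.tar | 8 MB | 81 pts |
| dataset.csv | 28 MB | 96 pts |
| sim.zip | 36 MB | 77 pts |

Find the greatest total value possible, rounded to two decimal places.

Take in order of value per unit:
- code.tar (81/8 per unit): all 8 → value 81, running total 81.00
- paper.pdf (143/26 per unit): 13 of 26 → value 13×143/26 = 71.5000, running total 152.50
Total 152.50.

152.50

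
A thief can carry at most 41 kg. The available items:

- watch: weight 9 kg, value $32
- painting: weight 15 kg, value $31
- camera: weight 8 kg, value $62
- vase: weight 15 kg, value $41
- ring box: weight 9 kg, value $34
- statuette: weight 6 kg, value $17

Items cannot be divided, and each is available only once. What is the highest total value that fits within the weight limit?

Check high-value combinations within 41 kg:
- watch+camera+vase+ring box: weight 9+8+15+9=41, value 32+62+41+34=169
- watch+painting+camera+ring box: weight 9+15+8+9=41, value 32+31+62+34=159
- camera+vase+ring box+statuette: weight 8+15+9+6=38, value 62+41+34+17=154
- watch+camera+vase+statuette: weight 9+8+15+6=38, value 32+62+41+17=152
Best: $169.

$169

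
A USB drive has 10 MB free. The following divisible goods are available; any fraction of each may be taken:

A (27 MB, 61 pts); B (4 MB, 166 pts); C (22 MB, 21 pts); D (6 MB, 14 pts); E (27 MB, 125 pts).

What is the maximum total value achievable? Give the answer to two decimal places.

193.78

Take in order of value per unit:
- B (166/4 per unit): all 4 → value 166, running total 166.00
- E (125/27 per unit): 6 of 27 → value 6×125/27 = 27.7778, running total 193.78
Total 193.78.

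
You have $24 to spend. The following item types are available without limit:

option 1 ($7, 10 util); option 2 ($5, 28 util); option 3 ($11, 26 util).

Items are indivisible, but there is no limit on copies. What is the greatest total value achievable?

Best value-per-unit is option 2 at 28/5, and filling with it alone uses cost 4×5=20. No mix of the others beats 4×28 = 112.

112 util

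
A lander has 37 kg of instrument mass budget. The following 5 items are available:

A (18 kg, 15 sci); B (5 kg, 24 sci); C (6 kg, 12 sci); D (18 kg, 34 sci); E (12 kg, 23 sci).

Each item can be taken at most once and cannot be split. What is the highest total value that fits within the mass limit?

Check high-value combinations within 37 kg:
- B+D+E: mass 5+18+12=35, value 24+34+23=81
- B+C+D: mass 5+6+18=29, value 24+12+34=70
- C+D+E: mass 6+18+12=36, value 12+34+23=69
- A+B+E: mass 18+5+12=35, value 15+24+23=62
- B+C+E: mass 5+6+12=23, value 24+12+23=59
Best: 81 sci.

81 sci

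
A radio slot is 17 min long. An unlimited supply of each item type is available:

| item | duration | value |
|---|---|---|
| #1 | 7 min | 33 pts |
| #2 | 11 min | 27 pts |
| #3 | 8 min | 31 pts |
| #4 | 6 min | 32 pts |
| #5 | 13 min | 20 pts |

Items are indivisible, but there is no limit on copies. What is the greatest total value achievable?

66 pts

Best value-per-unit is #4 at 32/6; filling with it alone gives 2×32 = 64.
Optimal mix: 2×#1 → duration 14, value 66.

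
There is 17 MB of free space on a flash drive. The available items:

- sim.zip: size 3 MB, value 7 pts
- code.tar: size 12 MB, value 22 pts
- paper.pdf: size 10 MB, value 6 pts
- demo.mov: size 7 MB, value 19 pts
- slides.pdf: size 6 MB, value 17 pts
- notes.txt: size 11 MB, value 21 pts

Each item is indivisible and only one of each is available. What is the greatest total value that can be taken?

43 pts

Check high-value combinations within 17 MB:
- sim.zip+demo.mov+slides.pdf: size 3+7+6=16, value 7+19+17=43
- slides.pdf+notes.txt: size 6+11=17, value 17+21=38
- demo.mov+slides.pdf: size 7+6=13, value 19+17=36
- sim.zip+code.tar: size 3+12=15, value 7+22=29
- sim.zip+notes.txt: size 3+11=14, value 7+21=28
Best: 43 pts.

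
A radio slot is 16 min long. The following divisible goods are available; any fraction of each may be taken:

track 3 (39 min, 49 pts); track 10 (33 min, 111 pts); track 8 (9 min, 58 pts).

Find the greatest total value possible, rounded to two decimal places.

81.55

Take in order of value per unit:
- track 8 (58/9 per unit): all 9 → value 58, running total 58.00
- track 10 (111/33 per unit): 7 of 33 → value 7×111/33 = 23.5455, running total 81.55
Total 81.55.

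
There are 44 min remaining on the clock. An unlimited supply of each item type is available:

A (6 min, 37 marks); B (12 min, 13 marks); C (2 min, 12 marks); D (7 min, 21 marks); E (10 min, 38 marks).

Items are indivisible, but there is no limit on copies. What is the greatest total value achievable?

Best value-per-unit is A at 37/6; filling with it alone gives 7×37 = 259.
Optimal mix: 7×A + 1×C → time 44, value 271.

271 marks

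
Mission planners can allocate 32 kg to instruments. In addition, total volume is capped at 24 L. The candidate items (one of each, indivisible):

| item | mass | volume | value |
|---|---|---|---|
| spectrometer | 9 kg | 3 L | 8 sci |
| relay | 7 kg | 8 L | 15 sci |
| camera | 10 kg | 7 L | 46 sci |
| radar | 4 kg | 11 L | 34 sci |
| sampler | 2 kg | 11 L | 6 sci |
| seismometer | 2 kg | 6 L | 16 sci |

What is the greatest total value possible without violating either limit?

96 sci

Feasible sets respecting both limits:
- camera+radar+seismometer: mass 16, volume 24, value 96
- spectrometer+camera+radar: mass 23, volume 21, value 88
- spectrometer+relay+camera+seismometer: mass 28, volume 24, value 85
Best: 96 sci.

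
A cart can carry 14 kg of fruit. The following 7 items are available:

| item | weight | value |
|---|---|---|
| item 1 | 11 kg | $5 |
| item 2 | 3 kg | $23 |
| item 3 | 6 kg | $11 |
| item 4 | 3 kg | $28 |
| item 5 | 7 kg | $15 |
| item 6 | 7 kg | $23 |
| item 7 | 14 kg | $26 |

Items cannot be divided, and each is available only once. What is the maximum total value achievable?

Check high-value combinations within 14 kg:
- item 2+item 4+item 6: weight 3+3+7=13, value 23+28+23=74
- item 2+item 4+item 5: weight 3+3+7=13, value 23+28+15=66
- item 2+item 3+item 4: weight 3+6+3=12, value 23+11+28=62
- item 2+item 4: weight 3+3=6, value 23+28=51
- item 4+item 6: weight 3+7=10, value 28+23=51
Best: $74.

$74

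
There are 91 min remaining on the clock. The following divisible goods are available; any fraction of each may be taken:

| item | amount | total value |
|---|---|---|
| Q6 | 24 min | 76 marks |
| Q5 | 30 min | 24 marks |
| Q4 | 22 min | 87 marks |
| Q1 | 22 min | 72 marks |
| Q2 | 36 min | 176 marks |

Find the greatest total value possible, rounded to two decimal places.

Take in order of value per unit:
- Q2 (176/36 per unit): all 36 → value 176, running total 176.00
- Q4 (87/22 per unit): all 22 → value 87, running total 263.00
- Q1 (72/22 per unit): all 22 → value 72, running total 335.00
- Q6 (76/24 per unit): 11 of 24 → value 11×76/24 = 34.8333, running total 369.83
Total 369.83.

369.83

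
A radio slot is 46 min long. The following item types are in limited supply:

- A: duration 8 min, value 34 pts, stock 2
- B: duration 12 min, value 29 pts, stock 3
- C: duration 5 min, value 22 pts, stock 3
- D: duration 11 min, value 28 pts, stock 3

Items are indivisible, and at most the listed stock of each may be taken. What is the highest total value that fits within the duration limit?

163 pts

Best selections within duration 46 and stock limits:
- 2×A + 1×B + 3×C: duration 43, value 163
- 2×A + 3×C + 1×D: duration 42, value 162
Best: 163 pts.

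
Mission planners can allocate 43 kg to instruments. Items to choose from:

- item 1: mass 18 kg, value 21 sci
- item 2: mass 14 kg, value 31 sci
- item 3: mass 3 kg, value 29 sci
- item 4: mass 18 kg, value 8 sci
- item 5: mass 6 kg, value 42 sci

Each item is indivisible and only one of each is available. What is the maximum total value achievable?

This is a 0/1 knapsack; check combinations near the capacity.
- item 1+item 2+item 3+item 5: mass 18+14+3+6=41, value 21+31+29+42=123
- item 2+item 3+item 4+item 5: mass 14+3+18+6=41, value 31+29+8+42=110
- item 2+item 3+item 5: mass 14+3+6=23, value 31+29+42=102
Best: 123 sci.

123 sci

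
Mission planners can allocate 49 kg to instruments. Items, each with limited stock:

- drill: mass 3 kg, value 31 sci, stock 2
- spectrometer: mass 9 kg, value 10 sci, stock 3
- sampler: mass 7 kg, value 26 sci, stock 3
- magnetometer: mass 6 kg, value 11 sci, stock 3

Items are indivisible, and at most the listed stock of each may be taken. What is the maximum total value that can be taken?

173 sci

Best selections within mass 49 and stock limits:
- 2×drill + 3×sampler + 3×magnetometer: mass 45, value 173
- 2×drill + 1×spectrometer + 3×sampler + 2×magnetometer: mass 48, value 172
- 2×drill + 3×sampler + 2×magnetometer: mass 39, value 162
Best: 173 sci.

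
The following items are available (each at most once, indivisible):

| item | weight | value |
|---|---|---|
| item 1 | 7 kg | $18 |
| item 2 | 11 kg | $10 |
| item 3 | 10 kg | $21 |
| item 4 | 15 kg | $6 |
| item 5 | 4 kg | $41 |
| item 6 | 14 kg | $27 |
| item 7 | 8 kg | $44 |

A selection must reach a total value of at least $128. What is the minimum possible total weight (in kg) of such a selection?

33

Subsets with value ≥ 128, sorted by total weight:
- item 1+item 5+item 6+item 7: weight 33, value 130
- item 3+item 5+item 6+item 7: weight 36, value 133
Minimum weight: 33 kg.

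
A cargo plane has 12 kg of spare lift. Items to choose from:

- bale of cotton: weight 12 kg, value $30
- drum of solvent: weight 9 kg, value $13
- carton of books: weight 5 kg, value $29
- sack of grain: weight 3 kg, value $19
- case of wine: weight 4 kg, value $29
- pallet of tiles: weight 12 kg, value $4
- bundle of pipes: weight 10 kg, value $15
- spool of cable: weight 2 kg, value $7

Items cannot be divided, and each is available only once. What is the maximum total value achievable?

Check high-value combinations within 12 kg:
- carton of books+sack of grain+case of wine: weight 5+3+4=12, value 29+19+29=77
- carton of books+case of wine+spool of cable: weight 5+4+2=11, value 29+29+7=65
- carton of books+case of wine: weight 5+4=9, value 29+29=58
Best: $77.

$77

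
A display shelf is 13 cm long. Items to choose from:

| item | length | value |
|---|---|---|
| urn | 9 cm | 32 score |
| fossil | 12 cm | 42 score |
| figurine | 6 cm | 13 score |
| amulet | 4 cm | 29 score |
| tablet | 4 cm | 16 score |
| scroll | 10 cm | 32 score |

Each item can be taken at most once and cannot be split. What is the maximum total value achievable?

Check high-value combinations within 13 cm:
- urn+amulet: length 9+4=13, value 32+29=61
- urn+tablet: length 9+4=13, value 32+16=48
- amulet+tablet: length 4+4=8, value 29+16=45
Best: 61 score.

61 score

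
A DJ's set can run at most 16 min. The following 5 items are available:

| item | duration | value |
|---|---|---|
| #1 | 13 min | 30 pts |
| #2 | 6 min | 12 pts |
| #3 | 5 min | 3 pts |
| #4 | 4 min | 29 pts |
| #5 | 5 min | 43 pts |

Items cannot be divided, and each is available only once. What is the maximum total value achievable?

Check high-value combinations within 16 min:
- #2+#4+#5: duration 6+4+5=15, value 12+29+43=84
- #3+#4+#5: duration 5+4+5=14, value 3+29+43=75
- #4+#5: duration 4+5=9, value 29+43=72
Best: 84 pts.

84 pts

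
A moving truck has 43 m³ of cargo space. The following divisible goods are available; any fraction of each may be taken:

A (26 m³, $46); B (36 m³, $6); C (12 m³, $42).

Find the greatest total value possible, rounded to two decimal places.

Take in order of value per unit:
- C (42/12 per unit): all 12 → value 42, running total 42.00
- A (46/26 per unit): all 26 → value 46, running total 88.00
- B (6/36 per unit): 5 of 36 → value 5×6/36 = 0.8333, running total 88.83
Total 88.83.

88.83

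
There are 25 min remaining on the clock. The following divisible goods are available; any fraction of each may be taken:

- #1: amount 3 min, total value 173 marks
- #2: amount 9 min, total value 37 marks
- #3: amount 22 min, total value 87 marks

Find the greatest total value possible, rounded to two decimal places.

261.41

Take in order of value per unit:
- #1 (173/3 per unit): all 3 → value 173, running total 173.00
- #2 (37/9 per unit): all 9 → value 37, running total 210.00
- #3 (87/22 per unit): 13 of 22 → value 13×87/22 = 51.4091, running total 261.41
Total 261.41.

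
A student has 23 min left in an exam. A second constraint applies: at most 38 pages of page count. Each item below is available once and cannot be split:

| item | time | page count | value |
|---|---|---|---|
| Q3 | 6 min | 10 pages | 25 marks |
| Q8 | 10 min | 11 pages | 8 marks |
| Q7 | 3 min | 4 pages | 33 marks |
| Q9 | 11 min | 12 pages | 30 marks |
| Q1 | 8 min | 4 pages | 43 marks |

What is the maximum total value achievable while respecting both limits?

Feasible sets respecting both limits:
- Q7+Q9+Q1: time 22, page count 20, value 106
- Q3+Q7+Q1: time 17, page count 18, value 101
- Q3+Q7+Q9: time 20, page count 26, value 88
- Q8+Q7+Q1: time 21, page count 19, value 84
Best: 106 marks.

106 marks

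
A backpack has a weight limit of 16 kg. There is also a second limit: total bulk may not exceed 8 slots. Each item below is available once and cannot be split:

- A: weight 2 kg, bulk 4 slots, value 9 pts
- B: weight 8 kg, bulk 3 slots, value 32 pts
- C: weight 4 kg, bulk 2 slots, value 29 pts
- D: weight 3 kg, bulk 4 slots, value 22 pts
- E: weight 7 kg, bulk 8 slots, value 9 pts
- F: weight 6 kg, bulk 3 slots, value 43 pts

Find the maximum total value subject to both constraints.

Feasible sets respecting both limits:
- B+F: weight 14, bulk 6, value 75
- C+F: weight 10, bulk 5, value 72
- D+F: weight 9, bulk 7, value 65
- B+C: weight 12, bulk 5, value 61
Best: 75 pts.

75 pts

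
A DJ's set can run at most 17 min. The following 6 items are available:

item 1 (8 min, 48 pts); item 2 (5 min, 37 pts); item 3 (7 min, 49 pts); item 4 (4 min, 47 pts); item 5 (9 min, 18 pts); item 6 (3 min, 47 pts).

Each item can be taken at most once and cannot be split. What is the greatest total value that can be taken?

Check high-value combinations within 17 min:
- item 3+item 4+item 6: duration 7+4+3=14, value 49+47+47=143
- item 1+item 4+item 6: duration 8+4+3=15, value 48+47+47=142
- item 2+item 3+item 6: duration 5+7+3=15, value 37+49+47=133
- item 2+item 3+item 4: duration 5+7+4=16, value 37+49+47=133
Best: 143 pts.

143 pts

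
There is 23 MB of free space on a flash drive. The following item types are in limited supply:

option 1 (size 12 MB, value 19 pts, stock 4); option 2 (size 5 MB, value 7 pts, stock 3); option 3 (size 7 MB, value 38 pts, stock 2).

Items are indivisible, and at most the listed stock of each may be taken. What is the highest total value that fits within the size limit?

Best selections within size 23 and stock limits:
- 1×option 2 + 2×option 3: size 19, value 83
- 2×option 3: size 14, value 76
- 3×option 2 + 1×option 3: size 22, value 59
- 1×option 1 + 1×option 3: size 19, value 57
Best: 83 pts.

83 pts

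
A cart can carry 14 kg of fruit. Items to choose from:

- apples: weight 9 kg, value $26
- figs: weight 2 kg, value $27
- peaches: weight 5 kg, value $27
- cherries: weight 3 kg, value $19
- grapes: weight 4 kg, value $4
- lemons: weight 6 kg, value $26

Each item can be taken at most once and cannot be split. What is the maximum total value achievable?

$80

Check high-value combinations within 14 kg:
- figs+peaches+lemons: weight 2+5+6=13, value 27+27+26=80
- figs+peaches+cherries+grapes: weight 2+5+3+4=14, value 27+27+19+4=77
- figs+peaches+cherries: weight 2+5+3=10, value 27+27+19=73
- figs+cherries+lemons: weight 2+3+6=11, value 27+19+26=72
- apples+figs+cherries: weight 9+2+3=14, value 26+27+19=72
Best: $80.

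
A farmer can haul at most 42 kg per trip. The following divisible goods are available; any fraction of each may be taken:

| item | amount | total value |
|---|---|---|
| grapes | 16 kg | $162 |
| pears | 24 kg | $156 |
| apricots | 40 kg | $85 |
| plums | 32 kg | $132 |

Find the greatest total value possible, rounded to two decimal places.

Take in order of value per unit:
- grapes (162/16 per unit): all 16 → value 162, running total 162.00
- pears (156/24 per unit): all 24 → value 156, running total 318.00
- plums (132/32 per unit): 2 of 32 → value 2×132/32 = 8.2500, running total 326.25
Total 326.25.

326.25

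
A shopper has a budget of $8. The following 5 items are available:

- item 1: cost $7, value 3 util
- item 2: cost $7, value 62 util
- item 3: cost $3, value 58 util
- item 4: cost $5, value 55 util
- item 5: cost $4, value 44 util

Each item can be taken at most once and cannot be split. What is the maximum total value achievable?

This is a 0/1 knapsack; check combinations near the capacity.
- item 3+item 4: cost 3+5=8, value 58+55=113
- item 3+item 5: cost 3+4=7, value 58+44=102
- item 2: cost 7, value 62
Best: 113 util.

113 util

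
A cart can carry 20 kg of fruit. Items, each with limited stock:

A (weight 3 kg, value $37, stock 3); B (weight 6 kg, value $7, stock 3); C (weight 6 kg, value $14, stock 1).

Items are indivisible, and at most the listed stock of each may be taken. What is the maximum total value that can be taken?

Best selections within weight 20 and stock limits:
- 3×A + 1×C: weight 15, value 125
- 3×A + 1×B: weight 15, value 118
- 3×A: weight 9, value 111
- 2×A + 1×B + 1×C: weight 18, value 95
Best: $125.

$125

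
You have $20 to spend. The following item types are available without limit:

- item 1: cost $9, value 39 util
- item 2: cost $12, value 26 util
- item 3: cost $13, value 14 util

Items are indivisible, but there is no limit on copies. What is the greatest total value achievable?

78 util

Best value-per-unit is item 1 at 39/9, and filling with it alone uses cost 2×9=18. No mix of the others beats 2×39 = 78.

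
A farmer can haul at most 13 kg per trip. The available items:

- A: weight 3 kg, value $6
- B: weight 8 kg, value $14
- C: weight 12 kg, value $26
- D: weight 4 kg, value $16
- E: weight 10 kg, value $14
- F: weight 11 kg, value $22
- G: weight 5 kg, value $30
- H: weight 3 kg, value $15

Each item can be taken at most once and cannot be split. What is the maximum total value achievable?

$61

Check high-value combinations within 13 kg:
- D+G+H: weight 4+5+3=12, value 16+30+15=61
- A+D+G: weight 3+4+5=12, value 6+16+30=52
- A+G+H: weight 3+5+3=11, value 6+30+15=51
- D+G: weight 4+5=9, value 16+30=46
Best: $61.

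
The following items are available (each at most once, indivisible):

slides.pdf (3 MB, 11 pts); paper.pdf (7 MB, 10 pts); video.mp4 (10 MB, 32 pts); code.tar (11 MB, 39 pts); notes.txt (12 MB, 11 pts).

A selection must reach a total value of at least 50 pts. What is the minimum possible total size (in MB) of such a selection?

14

Subsets with value ≥ 50, sorted by total size:
- slides.pdf+code.tar: size 14, value 50
- slides.pdf+paper.pdf+video.mp4: size 20, value 53
- video.mp4+code.tar: size 21, value 71
- slides.pdf+paper.pdf+code.tar: size 21, value 60
Minimum size: 14 MB.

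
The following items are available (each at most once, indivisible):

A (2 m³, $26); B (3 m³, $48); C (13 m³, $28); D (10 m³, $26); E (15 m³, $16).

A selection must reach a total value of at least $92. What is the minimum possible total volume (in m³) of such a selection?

Subsets with value ≥ 92, sorted by total volume:
- A+B+D: volume 15, value 100
- A+B+C: volume 18, value 102
Minimum volume: 15 m³.

15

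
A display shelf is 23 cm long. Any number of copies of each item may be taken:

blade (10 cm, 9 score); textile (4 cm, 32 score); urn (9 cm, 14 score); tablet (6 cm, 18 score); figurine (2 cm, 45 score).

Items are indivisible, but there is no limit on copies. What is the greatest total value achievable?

495 score

Best value-per-unit is figurine at 45/2, and filling with it alone uses length 11×2=22. No mix of the others beats 11×45 = 495.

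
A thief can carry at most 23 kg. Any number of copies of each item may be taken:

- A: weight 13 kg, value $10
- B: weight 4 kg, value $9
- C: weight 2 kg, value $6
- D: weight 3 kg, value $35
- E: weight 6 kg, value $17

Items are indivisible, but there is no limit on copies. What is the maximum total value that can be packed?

Best value-per-unit is D at 35/3; filling with it alone gives 7×35 = 245.
Optimal mix: 1×C + 7×D → weight 23, value 251.

$251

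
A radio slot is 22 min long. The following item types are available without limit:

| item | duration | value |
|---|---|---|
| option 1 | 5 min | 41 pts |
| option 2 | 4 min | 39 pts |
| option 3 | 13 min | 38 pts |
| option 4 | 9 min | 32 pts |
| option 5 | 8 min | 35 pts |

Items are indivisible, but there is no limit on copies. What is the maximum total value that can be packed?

199 pts

Best value-per-unit is option 2 at 39/4; filling with it alone gives 5×39 = 195.
Optimal mix: 2×option 1 + 3×option 2 → duration 22, value 199.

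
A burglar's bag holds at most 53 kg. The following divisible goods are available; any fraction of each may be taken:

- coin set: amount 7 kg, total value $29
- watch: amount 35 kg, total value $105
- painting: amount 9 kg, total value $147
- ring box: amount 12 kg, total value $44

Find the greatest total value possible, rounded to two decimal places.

295.00

Take in order of value per unit:
- painting (147/9 per unit): all 9 → value 147, running total 147.00
- coin set (29/7 per unit): all 7 → value 29, running total 176.00
- ring box (44/12 per unit): all 12 → value 44, running total 220.00
- watch (105/35 per unit): 25 of 35 → value 25×105/35 = 75.0000, running total 295.00
Total 295.00.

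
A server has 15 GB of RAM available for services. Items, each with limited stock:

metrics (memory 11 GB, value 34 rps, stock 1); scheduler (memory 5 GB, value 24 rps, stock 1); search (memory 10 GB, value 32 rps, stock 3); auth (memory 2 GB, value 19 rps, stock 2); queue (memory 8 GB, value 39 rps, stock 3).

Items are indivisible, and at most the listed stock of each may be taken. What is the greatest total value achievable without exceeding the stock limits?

82 rps

Best selections within memory 15 and stock limits:
- 1×scheduler + 1×auth + 1×queue: memory 15, value 82
- 2×auth + 1×queue: memory 12, value 77
- 1×metrics + 2×auth: memory 15, value 72
- 1×search + 2×auth: memory 14, value 70
Best: 82 rps.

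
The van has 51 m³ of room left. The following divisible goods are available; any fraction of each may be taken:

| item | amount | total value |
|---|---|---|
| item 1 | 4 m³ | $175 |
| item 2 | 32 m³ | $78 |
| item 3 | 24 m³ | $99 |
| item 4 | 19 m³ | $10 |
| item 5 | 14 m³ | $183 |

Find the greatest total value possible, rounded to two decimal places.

Take in order of value per unit:
- item 1 (175/4 per unit): all 4 → value 175, running total 175.00
- item 5 (183/14 per unit): all 14 → value 183, running total 358.00
- item 3 (99/24 per unit): all 24 → value 99, running total 457.00
- item 2 (78/32 per unit): 9 of 32 → value 9×78/32 = 21.9375, running total 478.94
Total 478.94.

478.94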